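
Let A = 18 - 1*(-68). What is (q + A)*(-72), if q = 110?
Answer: -14112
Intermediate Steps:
A = 86 (A = 18 + 68 = 86)
(q + A)*(-72) = (110 + 86)*(-72) = 196*(-72) = -14112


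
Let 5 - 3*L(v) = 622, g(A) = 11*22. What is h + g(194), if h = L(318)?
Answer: 109/3 ≈ 36.333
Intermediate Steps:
g(A) = 242
L(v) = -617/3 (L(v) = 5/3 - ⅓*622 = 5/3 - 622/3 = -617/3)
h = -617/3 ≈ -205.67
h + g(194) = -617/3 + 242 = 109/3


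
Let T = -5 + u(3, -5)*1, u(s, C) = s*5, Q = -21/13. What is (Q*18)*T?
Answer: -3780/13 ≈ -290.77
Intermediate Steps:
Q = -21/13 (Q = -21*1/13 = -21/13 ≈ -1.6154)
u(s, C) = 5*s
T = 10 (T = -5 + (5*3)*1 = -5 + 15*1 = -5 + 15 = 10)
(Q*18)*T = -21/13*18*10 = -378/13*10 = -3780/13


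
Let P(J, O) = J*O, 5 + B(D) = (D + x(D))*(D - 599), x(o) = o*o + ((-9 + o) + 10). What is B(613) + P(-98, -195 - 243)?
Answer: 5320863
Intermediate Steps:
x(o) = 1 + o + o**2 (x(o) = o**2 + (1 + o) = 1 + o + o**2)
B(D) = -5 + (-599 + D)*(1 + D**2 + 2*D) (B(D) = -5 + (D + (1 + D + D**2))*(D - 599) = -5 + (1 + D**2 + 2*D)*(-599 + D) = -5 + (-599 + D)*(1 + D**2 + 2*D))
B(613) + P(-98, -195 - 243) = (-604 + 613**3 - 1197*613 - 597*613**2) - 98*(-195 - 243) = (-604 + 230346397 - 733761 - 597*375769) - 98*(-438) = (-604 + 230346397 - 733761 - 224334093) + 42924 = 5277939 + 42924 = 5320863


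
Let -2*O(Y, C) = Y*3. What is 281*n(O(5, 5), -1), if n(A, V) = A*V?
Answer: 4215/2 ≈ 2107.5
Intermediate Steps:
O(Y, C) = -3*Y/2 (O(Y, C) = -Y*3/2 = -3*Y/2)
281*n(O(5, 5), -1) = 281*(-3/2*5*(-1)) = 281*(-15/2*(-1)) = 281*(15/2) = 4215/2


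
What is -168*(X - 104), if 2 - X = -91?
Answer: 1848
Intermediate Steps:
X = 93 (X = 2 - 1*(-91) = 2 + 91 = 93)
-168*(X - 104) = -168*(93 - 104) = -168*(-11) = 1848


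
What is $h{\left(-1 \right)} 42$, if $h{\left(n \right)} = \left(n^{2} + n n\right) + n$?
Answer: $42$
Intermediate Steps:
$h{\left(n \right)} = n + 2 n^{2}$ ($h{\left(n \right)} = \left(n^{2} + n^{2}\right) + n = 2 n^{2} + n = n + 2 n^{2}$)
$h{\left(-1 \right)} 42 = - (1 + 2 \left(-1\right)) 42 = - (1 - 2) 42 = \left(-1\right) \left(-1\right) 42 = 1 \cdot 42 = 42$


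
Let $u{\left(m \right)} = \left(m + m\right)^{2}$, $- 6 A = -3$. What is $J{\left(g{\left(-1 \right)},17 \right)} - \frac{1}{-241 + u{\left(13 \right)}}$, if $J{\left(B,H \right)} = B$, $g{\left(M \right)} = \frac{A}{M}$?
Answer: $- \frac{437}{870} \approx -0.5023$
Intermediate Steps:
$A = \frac{1}{2}$ ($A = \left(- \frac{1}{6}\right) \left(-3\right) = \frac{1}{2} \approx 0.5$)
$u{\left(m \right)} = 4 m^{2}$ ($u{\left(m \right)} = \left(2 m\right)^{2} = 4 m^{2}$)
$g{\left(M \right)} = \frac{1}{2 M}$
$J{\left(g{\left(-1 \right)},17 \right)} - \frac{1}{-241 + u{\left(13 \right)}} = \frac{1}{2 \left(-1\right)} - \frac{1}{-241 + 4 \cdot 13^{2}} = \frac{1}{2} \left(-1\right) - \frac{1}{-241 + 4 \cdot 169} = - \frac{1}{2} - \frac{1}{-241 + 676} = - \frac{1}{2} - \frac{1}{435} = - \frac{437}{870}$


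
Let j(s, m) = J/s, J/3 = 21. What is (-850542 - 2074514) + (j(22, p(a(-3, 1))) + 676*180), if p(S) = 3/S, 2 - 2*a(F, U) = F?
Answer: -61674209/22 ≈ -2.8034e+6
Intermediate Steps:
J = 63 (J = 3*21 = 63)
a(F, U) = 1 - F/2
j(s, m) = 63/s
(-850542 - 2074514) + (j(22, p(a(-3, 1))) + 676*180) = (-850542 - 2074514) + (63/22 + 676*180) = -2925056 + (63*(1/22) + 121680) = -2925056 + (63/22 + 121680) = -2925056 + 2677023/22 = -61674209/22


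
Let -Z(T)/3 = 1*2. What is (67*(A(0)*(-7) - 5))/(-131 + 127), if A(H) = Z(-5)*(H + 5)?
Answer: -13735/4 ≈ -3433.8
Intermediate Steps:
Z(T) = -6 (Z(T) = -3*2 = -6)
A(H) = -30 - 6*H (A(H) = -6*(H + 5) = -6*(5 + H) = -30 - 6*H)
(67*(A(0)*(-7) - 5))/(-131 + 127) = (67*((-30 - 6*0)*(-7) - 5))/(-131 + 127) = (67*((-30 + 0)*(-7) - 5))/(-4) = (67*(-30*(-7) - 5))*(-1/4) = (67*(210 - 5))*(-1/4) = (67*205)*(-1/4) = 13735*(-1/4) = -13735/4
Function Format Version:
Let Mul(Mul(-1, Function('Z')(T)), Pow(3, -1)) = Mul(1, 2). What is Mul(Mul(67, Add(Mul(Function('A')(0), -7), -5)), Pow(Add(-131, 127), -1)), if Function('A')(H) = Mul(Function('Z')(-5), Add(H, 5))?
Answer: Rational(-13735, 4) ≈ -3433.8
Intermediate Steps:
Function('Z')(T) = -6 (Function('Z')(T) = Mul(-3, Mul(1, 2)) = Mul(-3, 2) = -6)
Function('A')(H) = Add(-30, Mul(-6, H)) (Function('A')(H) = Mul(-6, Add(H, 5)) = Mul(-6, Add(5, H)) = Add(-30, Mul(-6, H)))
Mul(Mul(67, Add(Mul(Function('A')(0), -7), -5)), Pow(Add(-131, 127), -1)) = Mul(Mul(67, Add(Mul(Add(-30, Mul(-6, 0)), -7), -5)), Pow(Add(-131, 127), -1)) = Mul(Mul(67, Add(Mul(Add(-30, 0), -7), -5)), Pow(-4, -1)) = Mul(Mul(67, Add(Mul(-30, -7), -5)), Rational(-1, 4)) = Mul(Mul(67, Add(210, -5)), Rational(-1, 4)) = Mul(Mul(67, 205), Rational(-1, 4)) = Mul(13735, Rational(-1, 4)) = Rational(-13735, 4)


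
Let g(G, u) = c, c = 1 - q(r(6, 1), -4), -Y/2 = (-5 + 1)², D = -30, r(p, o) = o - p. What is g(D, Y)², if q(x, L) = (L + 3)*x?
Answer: 16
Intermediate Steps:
q(x, L) = x*(3 + L) (q(x, L) = (3 + L)*x = x*(3 + L))
Y = -32 (Y = -2*(-5 + 1)² = -2*(-4)² = -2*16 = -32)
c = -4 (c = 1 - (1 - 1*6)*(3 - 4) = 1 - (1 - 6)*(-1) = 1 - (-5)*(-1) = 1 - 1*5 = 1 - 5 = -4)
g(G, u) = -4
g(D, Y)² = (-4)² = 16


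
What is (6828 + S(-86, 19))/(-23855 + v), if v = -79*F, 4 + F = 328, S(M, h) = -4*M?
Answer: -7172/49451 ≈ -0.14503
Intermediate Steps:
F = 324 (F = -4 + 328 = 324)
v = -25596 (v = -79*324 = -25596)
(6828 + S(-86, 19))/(-23855 + v) = (6828 - 4*(-86))/(-23855 - 25596) = (6828 + 344)/(-49451) = 7172*(-1/49451) = -7172/49451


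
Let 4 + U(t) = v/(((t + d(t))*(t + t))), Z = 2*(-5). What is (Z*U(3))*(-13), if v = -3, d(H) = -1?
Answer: -1105/2 ≈ -552.50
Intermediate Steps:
Z = -10
U(t) = -4 - 3/(2*t*(-1 + t)) (U(t) = -4 - 3*1/((t - 1)*(t + t)) = -4 - 3*1/(2*t*(-1 + t)) = -4 - 3/(2*t*(-1 + t)))
(Z*U(3))*(-13) = -5*(-3 - 8*3**2 + 8*3)/(3*(-1 + 3))*(-13) = -5*(-3 - 8*9 + 24)/(3*2)*(-13) = -5*(-3 - 72 + 24)/(3*2)*(-13) = -5*(-51)/(3*2)*(-13) = -10*(-17/4)*(-13) = (85/2)*(-13) = -1105/2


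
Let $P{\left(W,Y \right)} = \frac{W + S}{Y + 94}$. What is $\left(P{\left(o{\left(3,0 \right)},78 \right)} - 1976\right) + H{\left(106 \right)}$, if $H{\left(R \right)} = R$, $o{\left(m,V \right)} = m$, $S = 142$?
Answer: $- \frac{321495}{172} \approx -1869.2$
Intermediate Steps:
$P{\left(W,Y \right)} = \frac{142 + W}{94 + Y}$ ($P{\left(W,Y \right)} = \frac{W + 142}{Y + 94} = \frac{142 + W}{94 + Y}$)
$\left(P{\left(o{\left(3,0 \right)},78 \right)} - 1976\right) + H{\left(106 \right)} = \left(\frac{142 + 3}{94 + 78} - 1976\right) + 106 = \left(\frac{1}{172} \cdot 145 - 1976\right) + 106 = \left(\frac{145}{172} - 1976\right) + 106 = - \frac{339727}{172} + 106 = - \frac{321495}{172}$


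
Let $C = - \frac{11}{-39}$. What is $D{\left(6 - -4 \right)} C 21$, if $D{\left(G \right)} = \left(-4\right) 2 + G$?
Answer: $\frac{154}{13} \approx 11.846$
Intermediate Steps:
$D{\left(G \right)} = -8 + G$
$C = \frac{11}{39}$ ($C = \left(-11\right) \left(- \frac{1}{39}\right) = \frac{11}{39} \approx 0.28205$)
$D{\left(6 - -4 \right)} C 21 = \left(-8 + \left(6 - -4\right)\right) \frac{11}{39} \cdot 21 = \left(-8 + \left(6 + 4\right)\right) \frac{11}{39} \cdot 21 = \left(-8 + 10\right) \frac{11}{39} \cdot 21 = 2 \cdot \frac{11}{39} \cdot 21 = \frac{22}{39} \cdot 21 = \frac{154}{13}$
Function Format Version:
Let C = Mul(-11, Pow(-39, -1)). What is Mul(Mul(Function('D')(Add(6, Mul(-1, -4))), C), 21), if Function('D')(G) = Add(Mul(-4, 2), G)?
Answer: Rational(154, 13) ≈ 11.846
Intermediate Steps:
Function('D')(G) = Add(-8, G)
C = Rational(11, 39) (C = Mul(-11, Rational(-1, 39)) = Rational(11, 39) ≈ 0.28205)
Mul(Mul(Function('D')(Add(6, Mul(-1, -4))), C), 21) = Mul(Mul(Add(-8, Add(6, Mul(-1, -4))), Rational(11, 39)), 21) = Mul(Mul(Add(-8, Add(6, 4)), Rational(11, 39)), 21) = Mul(Mul(Add(-8, 10), Rational(11, 39)), 21) = Mul(Mul(2, Rational(11, 39)), 21) = Mul(Rational(22, 39), 21) = Rational(154, 13)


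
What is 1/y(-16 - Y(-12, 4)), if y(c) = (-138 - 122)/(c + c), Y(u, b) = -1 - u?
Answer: 27/130 ≈ 0.20769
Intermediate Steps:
y(c) = -130/c (y(c) = -260*1/(2*c) = -130/c)
1/y(-16 - Y(-12, 4)) = 1/(-130/(-16 - (-1 - 1*(-12)))) = 1/(-130/(-16 - (-1 + 12))) = 1/(-130/(-16 - 1*11)) = 1/(-130/(-16 - 11)) = 1/(-130/(-27)) = 1/(-130*(-1/27)) = 1/(130/27) = 27/130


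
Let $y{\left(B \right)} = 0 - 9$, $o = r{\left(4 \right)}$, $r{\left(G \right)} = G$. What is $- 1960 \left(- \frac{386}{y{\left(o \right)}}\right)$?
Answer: $- \frac{756560}{9} \approx -84062.0$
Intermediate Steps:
$o = 4$
$y{\left(B \right)} = -9$ ($y{\left(B \right)} = 0 - 9 = -9$)
$- 1960 \left(- \frac{386}{y{\left(o \right)}}\right) = - 1960 \left(- \frac{386}{-9}\right) = - 1960 \left(\left(-386\right) \left(- \frac{1}{9}\right)\right) = \left(-1960\right) \frac{386}{9} = - \frac{756560}{9}$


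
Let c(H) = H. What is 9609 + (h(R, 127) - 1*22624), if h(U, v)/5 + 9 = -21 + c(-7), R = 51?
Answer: -13200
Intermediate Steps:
h(U, v) = -185 (h(U, v) = -45 + 5*(-21 - 7) = -45 + 5*(-28) = -45 - 140 = -185)
9609 + (h(R, 127) - 1*22624) = 9609 + (-185 - 1*22624) = 9609 + (-185 - 22624) = 9609 - 22809 = -13200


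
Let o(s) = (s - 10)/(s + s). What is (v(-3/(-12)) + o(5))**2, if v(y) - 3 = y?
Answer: 121/16 ≈ 7.5625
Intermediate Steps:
v(y) = 3 + y
o(s) = (-10 + s)/(2*s) (o(s) = (-10 + s)/((2*s)) = (-10 + s)*(1/(2*s)) = (-10 + s)/(2*s))
(v(-3/(-12)) + o(5))**2 = ((3 - 3/(-12)) + (1/2)*(-10 + 5)/5)**2 = ((3 - 3*(-1/12)) + (1/2)*(1/5)*(-5))**2 = ((3 + 1/4) - 1/2)**2 = (13/4 - 1/2)**2 = (11/4)**2 = 121/16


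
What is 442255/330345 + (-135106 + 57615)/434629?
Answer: 33323616800/28715503401 ≈ 1.1605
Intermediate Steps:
442255/330345 + (-135106 + 57615)/434629 = 442255*(1/330345) - 77491*1/434629 = 88451/66069 - 77491/434629 = 33323616800/28715503401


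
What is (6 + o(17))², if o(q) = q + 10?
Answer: 1089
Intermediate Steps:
o(q) = 10 + q
(6 + o(17))² = (6 + (10 + 17))² = (6 + 27)² = 33² = 1089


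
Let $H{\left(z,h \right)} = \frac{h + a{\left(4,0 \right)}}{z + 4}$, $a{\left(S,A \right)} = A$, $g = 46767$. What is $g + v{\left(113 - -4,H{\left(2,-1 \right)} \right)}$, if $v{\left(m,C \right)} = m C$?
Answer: $\frac{93495}{2} \approx 46748.0$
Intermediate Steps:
$H{\left(z,h \right)} = \frac{h}{4 + z}$ ($H{\left(z,h \right)} = \frac{h + 0}{z + 4} = \frac{h}{4 + z}$)
$v{\left(m,C \right)} = C m$
$g + v{\left(113 - -4,H{\left(2,-1 \right)} \right)} = 46767 + - \frac{1}{4 + 2} \left(113 - -4\right) = 46767 + - \frac{1}{6} \left(113 + 4\right) = 46767 + \left(-1\right) \frac{1}{6} \cdot 117 = 46767 - \frac{39}{2} = \frac{93495}{2}$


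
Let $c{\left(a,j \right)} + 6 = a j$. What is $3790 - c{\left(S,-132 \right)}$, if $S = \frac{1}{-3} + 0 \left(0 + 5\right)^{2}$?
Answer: $3752$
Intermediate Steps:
$S = - \frac{1}{3}$ ($S = - \frac{1}{3} + 0 \cdot 5^{2} = - \frac{1}{3} + 0 \cdot 25 = - \frac{1}{3} + 0 = - \frac{1}{3} \approx -0.33333$)
$c{\left(a,j \right)} = -6 + a j$
$3790 - c{\left(S,-132 \right)} = 3790 - \left(-6 - -44\right) = 3790 - \left(-6 + 44\right) = 3790 - 38 = 3752$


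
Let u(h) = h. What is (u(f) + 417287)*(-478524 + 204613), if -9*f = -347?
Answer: -1028790542230/9 ≈ -1.1431e+11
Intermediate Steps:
f = 347/9 (f = -⅑*(-347) = 347/9 ≈ 38.556)
(u(f) + 417287)*(-478524 + 204613) = (347/9 + 417287)*(-478524 + 204613) = (3755930/9)*(-273911) = -1028790542230/9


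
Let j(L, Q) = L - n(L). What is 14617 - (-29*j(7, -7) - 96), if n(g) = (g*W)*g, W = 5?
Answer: 7811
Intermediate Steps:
n(g) = 5*g**2 (n(g) = (g*5)*g = (5*g)*g = 5*g**2)
j(L, Q) = L - 5*L**2
14617 - (-29*j(7, -7) - 96) = 14617 - (-203*(1 - 5*7) - 96) = 14617 - (-203*(1 - 35) - 96) = 14617 - (-203*(-34) - 96) = 14617 - (-29*(-238) - 96) = 14617 - (6902 - 96) = 14617 - 1*6806 = 14617 - 6806 = 7811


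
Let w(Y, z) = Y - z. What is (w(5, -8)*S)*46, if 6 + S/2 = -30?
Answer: -43056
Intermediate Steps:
S = -72 (S = -12 + 2*(-30) = -12 - 60 = -72)
(w(5, -8)*S)*46 = ((5 - 1*(-8))*(-72))*46 = ((5 + 8)*(-72))*46 = (13*(-72))*46 = -936*46 = -43056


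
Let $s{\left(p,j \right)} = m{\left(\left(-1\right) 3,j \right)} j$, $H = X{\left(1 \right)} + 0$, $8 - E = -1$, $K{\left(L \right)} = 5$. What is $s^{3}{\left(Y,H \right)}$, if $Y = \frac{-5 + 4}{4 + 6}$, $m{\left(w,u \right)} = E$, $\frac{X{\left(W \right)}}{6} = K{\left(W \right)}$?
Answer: $19683000$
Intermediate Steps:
$X{\left(W \right)} = 30$ ($X{\left(W \right)} = 6 \cdot 5 = 30$)
$E = 9$ ($E = 8 - -1 = 8 + 1 = 9$)
$m{\left(w,u \right)} = 9$
$H = 30$ ($H = 30 + 0 = 30$)
$Y = - \frac{1}{10} \approx -0.1$
$s{\left(p,j \right)} = 9 j$
$s^{3}{\left(Y,H \right)} = \left(9 \cdot 30\right)^{3} = 270^{3} = 19683000$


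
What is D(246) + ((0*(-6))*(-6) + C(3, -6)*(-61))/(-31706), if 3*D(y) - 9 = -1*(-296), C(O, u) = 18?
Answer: 4836812/47559 ≈ 101.70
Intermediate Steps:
D(y) = 305/3 (D(y) = 3 + (-1*(-296))/3 = 3 + (⅓)*296 = 3 + 296/3 = 305/3)
D(246) + ((0*(-6))*(-6) + C(3, -6)*(-61))/(-31706) = 305/3 + ((0*(-6))*(-6) + 18*(-61))/(-31706) = 305/3 + (0*(-6) - 1098)*(-1/31706) = 305/3 + (0 - 1098)*(-1/31706) = 305/3 - 1098*(-1/31706) = 305/3 + 549/15853 = 4836812/47559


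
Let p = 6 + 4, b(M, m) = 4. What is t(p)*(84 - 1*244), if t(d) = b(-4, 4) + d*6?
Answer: -10240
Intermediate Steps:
p = 10
t(d) = 4 + 6*d (t(d) = 4 + d*6 = 4 + 6*d)
t(p)*(84 - 1*244) = (4 + 6*10)*(84 - 1*244) = (4 + 60)*(84 - 244) = 64*(-160) = -10240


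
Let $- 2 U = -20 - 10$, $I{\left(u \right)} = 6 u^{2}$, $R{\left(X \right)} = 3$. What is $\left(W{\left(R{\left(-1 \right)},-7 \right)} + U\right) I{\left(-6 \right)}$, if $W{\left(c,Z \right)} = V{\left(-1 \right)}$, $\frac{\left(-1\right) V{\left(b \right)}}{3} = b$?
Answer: $3888$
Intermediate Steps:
$V{\left(b \right)} = - 3 b$
$W{\left(c,Z \right)} = 3$ ($W{\left(c,Z \right)} = \left(-3\right) \left(-1\right) = 3$)
$U = 15$ ($U = - \frac{-20 - 10}{2} = \left(- \frac{1}{2}\right) \left(-30\right) = 15$)
$\left(W{\left(R{\left(-1 \right)},-7 \right)} + U\right) I{\left(-6 \right)} = \left(3 + 15\right) 6 \left(-6\right)^{2} = 18 \cdot 6 \cdot 36 = 18 \cdot 216 = 3888$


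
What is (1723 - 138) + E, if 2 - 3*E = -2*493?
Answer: 5743/3 ≈ 1914.3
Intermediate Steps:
E = 988/3 (E = ⅔ - (-2)*493/3 = ⅔ - ⅓*(-986) = ⅔ + 986/3 = 988/3 ≈ 329.33)
(1723 - 138) + E = (1723 - 138) + 988/3 = 1585 + 988/3 = 5743/3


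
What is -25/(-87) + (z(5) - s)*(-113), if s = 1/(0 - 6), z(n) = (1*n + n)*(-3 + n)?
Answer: -396467/174 ≈ -2278.5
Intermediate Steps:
z(n) = 2*n*(-3 + n) (z(n) = (n + n)*(-3 + n) = (2*n)*(-3 + n) = 2*n*(-3 + n))
s = -1/6 (s = 1/(-6) = -1/6 ≈ -0.16667)
-25/(-87) + (z(5) - s)*(-113) = -25/(-87) + (2*5*(-3 + 5) - 1*(-1/6))*(-113) = -25*(-1/87) + (2*5*2 + 1/6)*(-113) = 25/87 + (20 + 1/6)*(-113) = 25/87 + (121/6)*(-113) = 25/87 - 13673/6 = -396467/174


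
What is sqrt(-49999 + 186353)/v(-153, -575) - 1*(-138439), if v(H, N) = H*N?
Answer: 138439 + sqrt(136354)/87975 ≈ 1.3844e+5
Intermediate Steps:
sqrt(-49999 + 186353)/v(-153, -575) - 1*(-138439) = sqrt(-49999 + 186353)/((-153*(-575))) - 1*(-138439) = sqrt(136354)/87975 + 138439 = 138439 + sqrt(136354)/87975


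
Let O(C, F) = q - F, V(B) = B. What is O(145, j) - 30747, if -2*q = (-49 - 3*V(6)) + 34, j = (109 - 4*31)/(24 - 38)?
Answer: -215121/7 ≈ -30732.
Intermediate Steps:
j = 15/14 (j = (109 - 124)/(-14) = -15*(-1/14) = 15/14 ≈ 1.0714)
q = 33/2 (q = -((-49 - 3*6) + 34)/2 = -((-49 - 18) + 34)/2 = -(-67 + 34)/2 = -½*(-33) = 33/2 ≈ 16.500)
O(C, F) = 33/2 - F
O(145, j) - 30747 = (33/2 - 1*15/14) - 30747 = (33/2 - 15/14) - 30747 = 108/7 - 30747 = -215121/7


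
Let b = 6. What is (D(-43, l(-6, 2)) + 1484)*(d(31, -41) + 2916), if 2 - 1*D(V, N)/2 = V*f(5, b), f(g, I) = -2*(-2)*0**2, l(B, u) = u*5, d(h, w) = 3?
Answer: 4343472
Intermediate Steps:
l(B, u) = 5*u
f(g, I) = 0 (f(g, I) = 4*0 = 0)
D(V, N) = 4 (D(V, N) = 4 - 2*V*0 = 4 - 2*0 = 4 + 0 = 4)
(D(-43, l(-6, 2)) + 1484)*(d(31, -41) + 2916) = (4 + 1484)*(3 + 2916) = 1488*2919 = 4343472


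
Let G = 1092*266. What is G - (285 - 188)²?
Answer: 281063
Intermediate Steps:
G = 290472
G - (285 - 188)² = 290472 - (285 - 188)² = 290472 - 1*97² = 290472 - 1*9409 = 290472 - 9409 = 281063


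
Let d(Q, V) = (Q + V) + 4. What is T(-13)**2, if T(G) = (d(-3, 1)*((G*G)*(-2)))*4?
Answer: 7311616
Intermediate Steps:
d(Q, V) = 4 + Q + V
T(G) = -16*G**2 (T(G) = ((4 - 3 + 1)*((G*G)*(-2)))*4 = (2*(G**2*(-2)))*4 = (2*(-2*G**2))*4 = -4*G**2*4 = -16*G**2)
T(-13)**2 = (-16*(-13)**2)**2 = (-16*169)**2 = (-2704)**2 = 7311616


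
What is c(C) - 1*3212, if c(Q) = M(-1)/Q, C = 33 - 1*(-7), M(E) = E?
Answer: -128481/40 ≈ -3212.0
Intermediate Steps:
C = 40 (C = 33 + 7 = 40)
c(Q) = -1/Q
c(C) - 1*3212 = -1/40 - 1*3212 = -1*1/40 - 3212 = -1/40 - 3212 = -128481/40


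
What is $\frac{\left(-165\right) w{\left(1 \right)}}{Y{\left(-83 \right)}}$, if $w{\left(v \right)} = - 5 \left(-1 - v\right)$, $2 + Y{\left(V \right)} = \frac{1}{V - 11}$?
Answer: $\frac{51700}{63} \approx 820.63$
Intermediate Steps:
$Y{\left(V \right)} = -2 + \frac{1}{-11 + V}$ ($Y{\left(V \right)} = -2 + \frac{1}{V - 11} = -2 + \frac{1}{-11 + V}$)
$w{\left(v \right)} = 5 + 5 v$
$\frac{\left(-165\right) w{\left(1 \right)}}{Y{\left(-83 \right)}} = \frac{\left(-165\right) \left(5 + 5 \cdot 1\right)}{\frac{1}{-11 - 83} \left(23 - -166\right)} = \frac{\left(-165\right) \left(5 + 5\right)}{\frac{1}{-94} \left(23 + 166\right)} = \frac{\left(-165\right) 10}{\left(- \frac{1}{94}\right) 189} = - \frac{1650}{- \frac{189}{94}} = \left(-1650\right) \left(- \frac{94}{189}\right) = \frac{51700}{63}$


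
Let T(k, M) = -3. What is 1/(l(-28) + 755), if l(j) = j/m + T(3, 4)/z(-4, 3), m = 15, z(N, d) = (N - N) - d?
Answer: 15/11312 ≈ 0.0013260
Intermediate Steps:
z(N, d) = -d (z(N, d) = 0 - d = -d)
l(j) = 1 + j/15 (l(j) = j/15 - 3/((-1*3)) = j*(1/15) - 3/(-3) = j/15 - 3*(-1/3) = j/15 + 1 = 1 + j/15)
1/(l(-28) + 755) = 1/((1 + (1/15)*(-28)) + 755) = 1/((1 - 28/15) + 755) = 1/(-13/15 + 755) = 1/(11312/15) = 15/11312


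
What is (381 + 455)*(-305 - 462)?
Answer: -641212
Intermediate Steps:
(381 + 455)*(-305 - 462) = 836*(-767) = -641212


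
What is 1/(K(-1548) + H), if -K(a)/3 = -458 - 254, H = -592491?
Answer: -1/590355 ≈ -1.6939e-6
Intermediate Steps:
K(a) = 2136 (K(a) = -3*(-458 - 254) = -3*(-712) = 2136)
1/(K(-1548) + H) = 1/(2136 - 592491) = 1/(-590355) = -1/590355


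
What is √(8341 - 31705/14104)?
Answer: 3*√46076890026/7052 ≈ 91.317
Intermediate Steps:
√(8341 - 31705/14104) = √(117609759/14104) = 3*√46076890026/7052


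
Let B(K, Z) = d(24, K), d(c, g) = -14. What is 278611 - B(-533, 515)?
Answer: 278625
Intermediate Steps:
B(K, Z) = -14
278611 - B(-533, 515) = 278611 - 1*(-14) = 278611 + 14 = 278625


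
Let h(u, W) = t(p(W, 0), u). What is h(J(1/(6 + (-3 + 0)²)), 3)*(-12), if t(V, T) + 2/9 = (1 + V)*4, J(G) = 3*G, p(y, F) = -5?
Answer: 584/3 ≈ 194.67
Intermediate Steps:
t(V, T) = 34/9 + 4*V (t(V, T) = -2/9 + (1 + V)*4 = -2/9 + (4 + 4*V) = 34/9 + 4*V)
h(u, W) = -146/9 (h(u, W) = 34/9 + 4*(-5) = 34/9 - 20 = -146/9)
h(J(1/(6 + (-3 + 0)²)), 3)*(-12) = -146/9*(-12) = 584/3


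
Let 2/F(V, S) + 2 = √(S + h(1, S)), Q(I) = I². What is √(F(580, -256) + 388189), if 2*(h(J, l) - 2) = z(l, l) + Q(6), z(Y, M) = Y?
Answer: √((388188 - 388189*I*√91)/(1 - I*√91)) ≈ 623.05 - 0.e-4*I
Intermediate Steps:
h(J, l) = 20 + l/2 (h(J, l) = 2 + (l + 6²)/2 = 2 + (l + 36)/2 = 2 + (36 + l)/2 = 2 + (18 + l/2) = 20 + l/2)
F(V, S) = 2/(-2 + √(20 + 3*S/2)) (F(V, S) = 2/(-2 + √(S + (20 + S/2))) = 2/(-2 + √(20 + 3*S/2)))
√(F(580, -256) + 388189) = √(4/(-4 + √2*√(40 + 3*(-256))) + 388189) = √(4/(-4 + √2*√(40 - 768)) + 388189) = √(4/(-4 + √2*√(-728)) + 388189) = √(4/(-4 + √2*(2*I*√182)) + 388189) = √(4/(-4 + 4*I*√91) + 388189) = √(388189 + 4/(-4 + 4*I*√91))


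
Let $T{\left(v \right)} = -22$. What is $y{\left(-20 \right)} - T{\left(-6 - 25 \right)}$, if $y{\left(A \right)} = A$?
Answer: $2$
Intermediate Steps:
$y{\left(-20 \right)} - T{\left(-6 - 25 \right)} = -20 - -22 = -20 + 22 = 2$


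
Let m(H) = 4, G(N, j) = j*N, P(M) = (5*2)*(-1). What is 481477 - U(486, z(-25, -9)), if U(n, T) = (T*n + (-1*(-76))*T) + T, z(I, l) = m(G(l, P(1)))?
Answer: 479225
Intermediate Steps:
P(M) = -10 (P(M) = 10*(-1) = -10)
G(N, j) = N*j
z(I, l) = 4
U(n, T) = 77*T + T*n (U(n, T) = (T*n + 76*T) + T = (76*T + T*n) + T = 77*T + T*n)
481477 - U(486, z(-25, -9)) = 481477 - 4*(77 + 486) = 481477 - 4*563 = 481477 - 1*2252 = 481477 - 2252 = 479225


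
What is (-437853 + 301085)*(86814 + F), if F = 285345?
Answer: -50899442112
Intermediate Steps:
(-437853 + 301085)*(86814 + F) = (-437853 + 301085)*(86814 + 285345) = -136768*372159 = -50899442112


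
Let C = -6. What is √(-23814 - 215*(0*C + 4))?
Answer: 13*I*√146 ≈ 157.08*I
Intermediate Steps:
√(-23814 - 215*(0*C + 4)) = √(-23814 - 215*(0*(-6) + 4)) = √(-23814 - 215*(0 + 4)) = √(-23814 - 215*4) = √(-23814 - 860) = √(-24674) = 13*I*√146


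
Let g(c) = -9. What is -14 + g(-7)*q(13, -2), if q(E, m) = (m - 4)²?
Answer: -338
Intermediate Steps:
q(E, m) = (-4 + m)²
-14 + g(-7)*q(13, -2) = -14 - 9*(-4 - 2)² = -14 - 9*(-6)² = -14 - 9*36 = -14 - 324 = -338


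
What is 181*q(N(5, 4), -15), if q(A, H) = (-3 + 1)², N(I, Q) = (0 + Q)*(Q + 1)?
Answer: 724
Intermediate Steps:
N(I, Q) = Q*(1 + Q)
q(A, H) = 4 (q(A, H) = (-2)² = 4)
181*q(N(5, 4), -15) = 181*4 = 724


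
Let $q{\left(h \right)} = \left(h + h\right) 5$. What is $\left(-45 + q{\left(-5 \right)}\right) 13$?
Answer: $-1235$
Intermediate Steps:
$q{\left(h \right)} = 10 h$ ($q{\left(h \right)} = 2 h 5 = 10 h$)
$\left(-45 + q{\left(-5 \right)}\right) 13 = \left(-45 + 10 \left(-5\right)\right) 13 = \left(-45 - 50\right) 13 = \left(-95\right) 13 = -1235$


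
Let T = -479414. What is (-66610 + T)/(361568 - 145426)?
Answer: -273012/108071 ≈ -2.5262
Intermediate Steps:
(-66610 + T)/(361568 - 145426) = (-66610 - 479414)/(361568 - 145426) = -546024/216142 = -546024*1/216142 = -273012/108071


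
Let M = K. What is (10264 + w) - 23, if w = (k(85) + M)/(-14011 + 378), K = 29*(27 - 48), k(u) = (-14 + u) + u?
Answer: 139616006/13633 ≈ 10241.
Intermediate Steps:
k(u) = -14 + 2*u
K = -609 (K = 29*(-21) = -609)
M = -609
w = 453/13633 (w = ((-14 + 2*85) - 609)/(-14011 + 378) = ((-14 + 170) - 609)/(-13633) = (156 - 609)*(-1/13633) = -453*(-1/13633) = 453/13633 ≈ 0.033228)
(10264 + w) - 23 = (10264 + 453/13633) - 23 = 139929565/13633 - 23 = 139616006/13633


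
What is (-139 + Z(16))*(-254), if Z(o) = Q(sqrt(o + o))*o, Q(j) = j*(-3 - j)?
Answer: 165354 + 48768*sqrt(2) ≈ 2.3432e+5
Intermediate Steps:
Z(o) = -sqrt(2)*o**(3/2)*(3 + sqrt(2)*sqrt(o)) (Z(o) = (-sqrt(o + o)*(3 + sqrt(o + o)))*o = (-sqrt(2*o)*(3 + sqrt(2*o)))*o = (-sqrt(2)*sqrt(o)*(3 + sqrt(2)*sqrt(o)))*o = -sqrt(2)*o**(3/2)*(3 + sqrt(2)*sqrt(o)))
(-139 + Z(16))*(-254) = (-139 + (-2*16**2 - 3*sqrt(2)*16**(3/2)))*(-254) = (-139 + (-2*256 - 3*sqrt(2)*64))*(-254) = (-139 + (-512 - 192*sqrt(2)))*(-254) = (-651 - 192*sqrt(2))*(-254) = 165354 + 48768*sqrt(2)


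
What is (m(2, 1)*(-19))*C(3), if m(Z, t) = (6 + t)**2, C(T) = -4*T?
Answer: 11172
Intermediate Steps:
(m(2, 1)*(-19))*C(3) = ((6 + 1)**2*(-19))*(-4*3) = (7**2*(-19))*(-12) = (49*(-19))*(-12) = -931*(-12) = 11172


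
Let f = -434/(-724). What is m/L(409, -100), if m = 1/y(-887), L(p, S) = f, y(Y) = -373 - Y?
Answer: 181/55769 ≈ 0.0032455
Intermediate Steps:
f = 217/362 (f = -434*(-1/724) = 217/362 ≈ 0.59945)
L(p, S) = 217/362
m = 1/514 (m = 1/(-373 - 1*(-887)) = 1/(-373 + 887) = 1/514 ≈ 0.0019455)
m/L(409, -100) = 1/(514*(217/362)) = (1/514)*(362/217) = 181/55769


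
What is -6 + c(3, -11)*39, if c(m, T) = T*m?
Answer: -1293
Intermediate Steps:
-6 + c(3, -11)*39 = -6 - 11*3*39 = -6 - 33*39 = -6 - 1287 = -1293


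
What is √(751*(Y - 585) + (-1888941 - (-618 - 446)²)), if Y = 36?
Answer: 2*I*√858334 ≈ 1852.9*I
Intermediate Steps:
√(751*(Y - 585) + (-1888941 - (-618 - 446)²)) = √(751*(36 - 585) + (-1888941 - (-618 - 446)²)) = √(751*(-549) + (-1888941 - 1*(-1064)²)) = √(-412299 + (-1888941 - 1*1132096)) = √(-412299 + (-1888941 - 1132096)) = √(-412299 - 3021037) = √(-3433336) = 2*I*√858334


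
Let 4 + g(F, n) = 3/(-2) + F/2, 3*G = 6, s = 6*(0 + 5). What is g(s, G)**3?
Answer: 6859/8 ≈ 857.38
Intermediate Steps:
s = 30 (s = 6*5 = 30)
G = 2 (G = (1/3)*6 = 2)
g(F, n) = -11/2 + F/2 (g(F, n) = -4 + (3/(-2) + F/2) = -4 + (3*(-1/2) + F*(1/2)) = -4 + (-3/2 + F/2) = -11/2 + F/2)
g(s, G)**3 = (-11/2 + (1/2)*30)**3 = (-11/2 + 15)**3 = (19/2)**3 = 6859/8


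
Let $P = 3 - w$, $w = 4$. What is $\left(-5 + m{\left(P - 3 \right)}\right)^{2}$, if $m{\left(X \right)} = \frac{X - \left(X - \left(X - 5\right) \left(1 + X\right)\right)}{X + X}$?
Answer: $\frac{4489}{64} \approx 70.141$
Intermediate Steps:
$P = -1$ ($P = 3 - 4 = -1$)
$m{\left(X \right)} = \frac{\left(1 + X\right) \left(-5 + X\right)}{2 X}$ ($m{\left(X \right)} = \frac{X - \left(X - \left(-5 + X\right) \left(1 + X\right)\right)}{2 X} = \left(X - \left(X - \left(1 + X\right) \left(-5 + X\right)\right)\right) \frac{1}{2 X} = \left(1 + X\right) \left(-5 + X\right) \frac{1}{2 X} = \frac{\left(1 + X\right) \left(-5 + X\right)}{2 X}$)
$\left(-5 + m{\left(P - 3 \right)}\right)^{2} = \left(-5 + \frac{-5 + \left(-1 - 3\right) \left(-4 - 4\right)}{2 \left(-1 - 3\right)}\right)^{2} = \left(-5 + \frac{-5 - 4 \left(-4 - 4\right)}{2 \left(-4\right)}\right)^{2} = \left(-5 + \frac{1}{2} \left(- \frac{1}{4}\right) \left(-5 - -32\right)\right)^{2} = \left(-5 + \frac{1}{2} \left(- \frac{1}{4}\right) \left(-5 + 32\right)\right)^{2} = \left(-5 + \frac{1}{2} \left(- \frac{1}{4}\right) 27\right)^{2} = \left(-5 - \frac{27}{8}\right)^{2} = \left(- \frac{67}{8}\right)^{2} = \frac{4489}{64}$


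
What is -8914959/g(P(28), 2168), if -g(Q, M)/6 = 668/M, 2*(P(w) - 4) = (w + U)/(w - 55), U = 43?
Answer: 805317963/167 ≈ 4.8223e+6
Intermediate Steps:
P(w) = 4 + (43 + w)/(2*(-55 + w)) (P(w) = 4 + ((w + 43)/(w - 55))/2 = 4 + ((43 + w)/(-55 + w))/2 = 4 + (43 + w)/(2*(-55 + w)))
g(Q, M) = -4008/M
-8914959/g(P(28), 2168) = -8914959/((-4008/2168)) = -8914959/((-4008*1/2168)) = -8914959/(-501/271) = -8914959*(-271/501) = 805317963/167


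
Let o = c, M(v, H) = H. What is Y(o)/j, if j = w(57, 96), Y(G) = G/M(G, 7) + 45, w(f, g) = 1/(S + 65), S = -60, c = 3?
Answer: 1590/7 ≈ 227.14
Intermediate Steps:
o = 3
w(f, g) = ⅕ (w(f, g) = 1/(-60 + 65) = 1/5 = ⅕)
Y(G) = 45 + G/7 (Y(G) = G/7 + 45 = 45 + G/7)
j = ⅕ ≈ 0.20000
Y(o)/j = (45 + (⅐)*3)/(⅕) = (45 + 3/7)*5 = (318/7)*5 = 1590/7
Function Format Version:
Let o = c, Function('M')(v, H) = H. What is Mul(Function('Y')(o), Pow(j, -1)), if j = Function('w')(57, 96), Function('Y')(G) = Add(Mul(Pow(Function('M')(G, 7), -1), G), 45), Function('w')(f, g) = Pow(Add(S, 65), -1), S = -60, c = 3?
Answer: Rational(1590, 7) ≈ 227.14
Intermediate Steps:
o = 3
Function('w')(f, g) = Rational(1, 5) (Function('w')(f, g) = Pow(Add(-60, 65), -1) = Pow(5, -1) = Rational(1, 5))
Function('Y')(G) = Add(45, Mul(Rational(1, 7), G)) (Function('Y')(G) = Add(Mul(Pow(7, -1), G), 45) = Add(Mul(Rational(1, 7), G), 45) = Add(45, Mul(Rational(1, 7), G)))
j = Rational(1, 5) ≈ 0.20000
Mul(Function('Y')(o), Pow(j, -1)) = Mul(Add(45, Mul(Rational(1, 7), 3)), Pow(Rational(1, 5), -1)) = Mul(Add(45, Rational(3, 7)), 5) = Mul(Rational(318, 7), 5) = Rational(1590, 7)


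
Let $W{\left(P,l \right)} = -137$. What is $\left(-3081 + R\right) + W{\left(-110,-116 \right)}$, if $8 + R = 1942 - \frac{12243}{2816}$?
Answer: $- \frac{329817}{256} \approx -1288.3$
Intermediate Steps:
$R = \frac{493991}{256}$ ($R = -8 + \left(1942 - \frac{12243}{2816}\right) = -8 + \left(1942 - \frac{1113}{256}\right) = -8 + \frac{496039}{256} = \frac{493991}{256} \approx 1929.7$)
$\left(-3081 + R\right) + W{\left(-110,-116 \right)} = \left(-3081 + \frac{493991}{256}\right) - 137 = - \frac{294745}{256} - 137 = - \frac{329817}{256}$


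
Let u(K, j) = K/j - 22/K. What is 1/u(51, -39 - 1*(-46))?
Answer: 357/2447 ≈ 0.14589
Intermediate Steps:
u(K, j) = -22/K + K/j
1/u(51, -39 - 1*(-46)) = 1/(-22/51 + 51/(-39 - 1*(-46))) = 1/(-22*1/51 + 51/(-39 + 46)) = 1/(-22/51 + 51/7) = 1/(2447/357) = 357/2447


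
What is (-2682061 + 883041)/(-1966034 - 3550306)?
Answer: 89951/275817 ≈ 0.32613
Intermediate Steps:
(-2682061 + 883041)/(-1966034 - 3550306) = -1799020/(-5516340) = -1799020*(-1/5516340) = 89951/275817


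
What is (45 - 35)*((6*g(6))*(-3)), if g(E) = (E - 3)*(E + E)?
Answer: -6480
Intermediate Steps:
g(E) = 2*E*(-3 + E) (g(E) = (-3 + E)*(2*E) = 2*E*(-3 + E))
(45 - 35)*((6*g(6))*(-3)) = (45 - 35)*((6*(2*6*(-3 + 6)))*(-3)) = 10*((6*(2*6*3))*(-3)) = 10*((6*36)*(-3)) = 10*(216*(-3)) = 10*(-648) = -6480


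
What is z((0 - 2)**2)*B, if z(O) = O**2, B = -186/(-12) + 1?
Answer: 264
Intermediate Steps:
B = 33/2 (B = -186*(-1)/12 + 1 = -31*(-1/2) + 1 = 31/2 + 1 = 33/2 ≈ 16.500)
z((0 - 2)**2)*B = ((0 - 2)**2)**2*(33/2) = ((-2)**2)**2*(33/2) = 4**2*(33/2) = 16*(33/2) = 264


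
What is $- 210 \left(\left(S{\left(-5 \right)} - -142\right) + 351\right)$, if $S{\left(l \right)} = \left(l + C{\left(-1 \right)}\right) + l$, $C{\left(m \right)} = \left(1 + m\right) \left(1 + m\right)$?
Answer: $-101430$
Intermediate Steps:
$C{\left(m \right)} = \left(1 + m\right)^{2}$
$S{\left(l \right)} = 2 l$ ($S{\left(l \right)} = \left(l + \left(1 - 1\right)^{2}\right) + l = \left(l + 0^{2}\right) + l = \left(l + 0\right) + l = l + l = 2 l$)
$- 210 \left(\left(S{\left(-5 \right)} - -142\right) + 351\right) = - 210 \left(\left(2 \left(-5\right) - -142\right) + 351\right) = - 210 \left(\left(-10 + 142\right) + 351\right) = - 210 \left(132 + 351\right) = \left(-210\right) 483 = -101430$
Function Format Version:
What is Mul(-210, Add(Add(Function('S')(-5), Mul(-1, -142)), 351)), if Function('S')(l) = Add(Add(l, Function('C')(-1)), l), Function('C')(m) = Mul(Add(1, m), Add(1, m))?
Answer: -101430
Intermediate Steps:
Function('C')(m) = Pow(Add(1, m), 2)
Function('S')(l) = Mul(2, l) (Function('S')(l) = Add(Add(l, Pow(Add(1, -1), 2)), l) = Add(Add(l, Pow(0, 2)), l) = Add(Add(l, 0), l) = Add(l, l) = Mul(2, l))
Mul(-210, Add(Add(Function('S')(-5), Mul(-1, -142)), 351)) = Mul(-210, Add(Add(Mul(2, -5), Mul(-1, -142)), 351)) = Mul(-210, Add(Add(-10, 142), 351)) = Mul(-210, Add(132, 351)) = Mul(-210, 483) = -101430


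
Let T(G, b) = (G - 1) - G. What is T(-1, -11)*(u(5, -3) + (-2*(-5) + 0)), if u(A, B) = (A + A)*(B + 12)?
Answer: -100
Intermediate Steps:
T(G, b) = -1 (T(G, b) = (-1 + G) - G = -1)
u(A, B) = 2*A*(12 + B) (u(A, B) = (2*A)*(12 + B) = 2*A*(12 + B))
T(-1, -11)*(u(5, -3) + (-2*(-5) + 0)) = -(2*5*(12 - 3) + (-2*(-5) + 0)) = -(2*5*9 + (10 + 0)) = -(90 + 10) = -1*100 = -100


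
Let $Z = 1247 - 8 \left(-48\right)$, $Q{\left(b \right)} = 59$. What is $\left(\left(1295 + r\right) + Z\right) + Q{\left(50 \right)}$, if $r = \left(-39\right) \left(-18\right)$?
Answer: $3687$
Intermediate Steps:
$r = 702$
$Z = 1631$ ($Z = 1247 - -384 = 1247 + 384 = 1631$)
$\left(\left(1295 + r\right) + Z\right) + Q{\left(50 \right)} = \left(\left(1295 + 702\right) + 1631\right) + 59 = \left(1997 + 1631\right) + 59 = 3628 + 59 = 3687$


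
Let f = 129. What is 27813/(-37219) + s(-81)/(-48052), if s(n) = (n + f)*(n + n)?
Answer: -261763833/447111847 ≈ -0.58545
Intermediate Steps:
s(n) = 2*n*(129 + n) (s(n) = (n + 129)*(n + n) = (129 + n)*(2*n) = 2*n*(129 + n))
27813/(-37219) + s(-81)/(-48052) = 27813/(-37219) + (2*(-81)*(129 - 81))/(-48052) = 27813*(-1/37219) + (2*(-81)*48)*(-1/48052) = -27813/37219 - 7776*(-1/48052) = -27813/37219 + 1944/12013 = -261763833/447111847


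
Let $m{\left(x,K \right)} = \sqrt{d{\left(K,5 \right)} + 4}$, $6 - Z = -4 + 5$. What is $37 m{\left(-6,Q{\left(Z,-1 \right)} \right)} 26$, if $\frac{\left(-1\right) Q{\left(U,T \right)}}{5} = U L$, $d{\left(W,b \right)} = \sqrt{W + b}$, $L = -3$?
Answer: $1924 \sqrt{1 + \sqrt{5}} \approx 3461.1$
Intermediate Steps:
$Z = 5$ ($Z = 6 - \left(-4 + 5\right) = 6 - 1 = 5$)
$Q{\left(U,T \right)} = 15 U$ ($Q{\left(U,T \right)} = - 5 U \left(-3\right) = - 5 \left(- 3 U\right) = 15 U$)
$m{\left(x,K \right)} = \sqrt{4 + \sqrt{5 + K}}$ ($m{\left(x,K \right)} = \sqrt{\sqrt{K + 5} + 4} = \sqrt{\sqrt{5 + K} + 4} = \sqrt{4 + \sqrt{5 + K}}$)
$37 m{\left(-6,Q{\left(Z,-1 \right)} \right)} 26 = 37 \sqrt{4 + \sqrt{5 + 15 \cdot 5}} \cdot 26 = 37 \sqrt{4 + \sqrt{5 + 75}} \cdot 26 = 37 \sqrt{4 + \sqrt{80}} \cdot 26 = 37 \sqrt{4 + 4 \sqrt{5}} \cdot 26 = 962 \sqrt{4 + 4 \sqrt{5}}$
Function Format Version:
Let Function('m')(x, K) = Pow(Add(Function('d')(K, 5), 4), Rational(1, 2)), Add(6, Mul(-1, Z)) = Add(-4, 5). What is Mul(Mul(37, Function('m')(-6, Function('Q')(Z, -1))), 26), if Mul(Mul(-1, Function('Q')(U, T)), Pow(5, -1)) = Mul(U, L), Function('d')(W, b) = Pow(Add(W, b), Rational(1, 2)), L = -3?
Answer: Mul(1924, Pow(Add(1, Pow(5, Rational(1, 2))), Rational(1, 2))) ≈ 3461.1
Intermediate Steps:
Z = 5 (Z = Add(6, Mul(-1, Add(-4, 5))) = Add(6, Mul(-1, 1)) = Add(6, -1) = 5)
Function('Q')(U, T) = Mul(15, U) (Function('Q')(U, T) = Mul(-5, Mul(U, -3)) = Mul(-5, Mul(-3, U)) = Mul(15, U))
Function('m')(x, K) = Pow(Add(4, Pow(Add(5, K), Rational(1, 2))), Rational(1, 2)) (Function('m')(x, K) = Pow(Add(Pow(Add(K, 5), Rational(1, 2)), 4), Rational(1, 2)) = Pow(Add(Pow(Add(5, K), Rational(1, 2)), 4), Rational(1, 2)) = Pow(Add(4, Pow(Add(5, K), Rational(1, 2))), Rational(1, 2)))
Mul(Mul(37, Function('m')(-6, Function('Q')(Z, -1))), 26) = Mul(Mul(37, Pow(Add(4, Pow(Add(5, Mul(15, 5)), Rational(1, 2))), Rational(1, 2))), 26) = Mul(Mul(37, Pow(Add(4, Pow(Add(5, 75), Rational(1, 2))), Rational(1, 2))), 26) = Mul(Mul(37, Pow(Add(4, Pow(80, Rational(1, 2))), Rational(1, 2))), 26) = Mul(Mul(37, Pow(Add(4, Mul(4, Pow(5, Rational(1, 2)))), Rational(1, 2))), 26) = Mul(962, Pow(Add(4, Mul(4, Pow(5, Rational(1, 2)))), Rational(1, 2)))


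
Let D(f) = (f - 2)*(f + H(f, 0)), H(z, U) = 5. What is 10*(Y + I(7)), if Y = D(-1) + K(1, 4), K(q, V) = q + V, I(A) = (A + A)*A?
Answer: 910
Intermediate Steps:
I(A) = 2*A**2 (I(A) = (2*A)*A = 2*A**2)
D(f) = (-2 + f)*(5 + f) (D(f) = (f - 2)*(f + 5) = (-2 + f)*(5 + f))
K(q, V) = V + q
Y = -7 (Y = (-10 + (-1)**2 + 3*(-1)) + (4 + 1) = (-10 + 1 - 3) + 5 = -12 + 5 = -7)
10*(Y + I(7)) = 10*(-7 + 2*7**2) = 10*(-7 + 2*49) = 10*(-7 + 98) = 10*91 = 910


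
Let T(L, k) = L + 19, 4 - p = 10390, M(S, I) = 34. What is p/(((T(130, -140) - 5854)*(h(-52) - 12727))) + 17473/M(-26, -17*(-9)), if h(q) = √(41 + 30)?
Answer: 8073185043828911/15709286779130 - 5193*√71/462037846445 ≈ 513.91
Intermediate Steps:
p = -10386 (p = 4 - 1*10390 = 4 - 10390 = -10386)
h(q) = √71
T(L, k) = 19 + L
p/(((T(130, -140) - 5854)*(h(-52) - 12727))) + 17473/M(-26, -17*(-9)) = -10386*1/((√71 - 12727)*((19 + 130) - 5854)) + 17473/34 = -10386*1/((-12727 + √71)*(149 - 5854)) + 17473*(1/34) = -10386*(-1/(5705*(-12727 + √71))) + 17473/34 = -10386/(72607535 - 5705*√71) + 17473/34 = 17473/34 - 10386/(72607535 - 5705*√71)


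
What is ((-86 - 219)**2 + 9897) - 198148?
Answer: -95226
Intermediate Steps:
((-86 - 219)**2 + 9897) - 198148 = ((-305)**2 + 9897) - 198148 = (93025 + 9897) - 198148 = 102922 - 198148 = -95226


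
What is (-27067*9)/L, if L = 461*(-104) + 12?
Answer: 243603/47932 ≈ 5.0823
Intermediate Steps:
L = -47932 (L = -47944 + 12 = -47932)
(-27067*9)/L = -27067*9/(-47932) = -243603*(-1/47932) = 243603/47932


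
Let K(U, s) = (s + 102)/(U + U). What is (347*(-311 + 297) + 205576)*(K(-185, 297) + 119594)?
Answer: 4440823627779/185 ≈ 2.4004e+10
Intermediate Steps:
K(U, s) = (102 + s)/(2*U) (K(U, s) = (102 + s)/((2*U)) = (102 + s)*(1/(2*U)) = (102 + s)/(2*U))
(347*(-311 + 297) + 205576)*(K(-185, 297) + 119594) = (347*(-311 + 297) + 205576)*((½)*(102 + 297)/(-185) + 119594) = (347*(-14) + 205576)*((½)*(-1/185)*399 + 119594) = (-4858 + 205576)*(-399/370 + 119594) = 200718*(44249381/370) = 4440823627779/185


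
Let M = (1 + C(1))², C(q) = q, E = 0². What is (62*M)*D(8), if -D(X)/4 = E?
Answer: 0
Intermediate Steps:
E = 0
D(X) = 0 (D(X) = -4*0 = 0)
M = 4 (M = (1 + 1)² = 2² = 4)
(62*M)*D(8) = (62*4)*0 = 248*0 = 0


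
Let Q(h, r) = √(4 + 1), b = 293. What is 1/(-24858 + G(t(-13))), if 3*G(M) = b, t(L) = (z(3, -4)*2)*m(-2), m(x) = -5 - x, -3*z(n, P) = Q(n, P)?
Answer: -3/74281 ≈ -4.0387e-5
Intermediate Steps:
Q(h, r) = √5
z(n, P) = -√5/3
t(L) = 2*√5 (t(L) = (-√5/3*2)*(-5 - 1*(-2)) = (-2*√5/3)*(-5 + 2) = -2*√5/3*(-3) = 2*√5)
G(M) = 293/3 (G(M) = (⅓)*293 = 293/3)
1/(-24858 + G(t(-13))) = 1/(-24858 + 293/3) = 1/(-74281/3) = -3/74281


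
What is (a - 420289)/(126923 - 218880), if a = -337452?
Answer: 757741/91957 ≈ 8.2402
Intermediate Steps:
(a - 420289)/(126923 - 218880) = (-337452 - 420289)/(126923 - 218880) = -757741/(-91957) = -757741*(-1/91957) = 757741/91957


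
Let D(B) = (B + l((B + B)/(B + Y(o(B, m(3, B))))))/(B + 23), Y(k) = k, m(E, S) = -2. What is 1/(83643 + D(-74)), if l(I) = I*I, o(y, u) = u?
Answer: 18411/1539976618 ≈ 1.1955e-5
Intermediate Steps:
l(I) = I²
D(B) = (B + 4*B²/(-2 + B)²)/(23 + B) (D(B) = (B + ((B + B)/(B - 2))²)/(B + 23) = (B + ((2*B)/(-2 + B))²)/(23 + B) = (B + (2*B/(-2 + B))²)/(23 + B) = (B + 4*B²/(-2 + B)²)/(23 + B))
1/(83643 + D(-74)) = 1/(83643 - 74*((-2 - 74)² + 4*(-74))/((-2 - 74)²*(23 - 74))) = 1/(83643 - 74*((-76)² - 296)/((-76)²*(-51))) = 1/(83643 - 74*1/5776*(-1/51)*(5776 - 296)) = 1/(83643 - 74*1/5776*(-1/51)*5480) = 1/(83643 + 25345/18411) = 1/(1539976618/18411) = 18411/1539976618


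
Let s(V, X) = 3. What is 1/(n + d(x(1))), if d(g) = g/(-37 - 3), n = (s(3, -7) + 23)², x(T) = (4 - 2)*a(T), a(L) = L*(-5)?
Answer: 4/2705 ≈ 0.0014787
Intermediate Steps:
a(L) = -5*L
x(T) = -10*T (x(T) = (4 - 2)*(-5*T) = 2*(-5*T) = -10*T)
n = 676 (n = (3 + 23)² = 26² = 676)
d(g) = -g/40 (d(g) = g/(-40) = g*(-1/40) = -g/40)
1/(n + d(x(1))) = 1/(676 - (-1)/4) = 1/(676 - 1/40*(-10)) = 1/(676 + ¼) = 1/(2705/4) = 4/2705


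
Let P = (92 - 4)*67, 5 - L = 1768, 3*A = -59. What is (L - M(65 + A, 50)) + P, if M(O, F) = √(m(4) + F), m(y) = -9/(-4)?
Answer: 4133 - √209/2 ≈ 4125.8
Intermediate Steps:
A = -59/3 (A = (⅓)*(-59) = -59/3 ≈ -19.667)
m(y) = 9/4 (m(y) = -9*(-¼) = 9/4)
M(O, F) = √(9/4 + F)
L = -1763 (L = 5 - 1*1768 = 5 - 1768 = -1763)
P = 5896 (P = 88*67 = 5896)
(L - M(65 + A, 50)) + P = (-1763 - √(9 + 4*50)/2) + 5896 = (-1763 - √(9 + 200)/2) + 5896 = (-1763 - √209/2) + 5896 = 4133 - √209/2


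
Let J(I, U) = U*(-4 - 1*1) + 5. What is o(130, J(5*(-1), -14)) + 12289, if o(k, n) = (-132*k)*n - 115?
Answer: -1274826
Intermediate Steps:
J(I, U) = 5 - 5*U (J(I, U) = U*(-4 - 1) + 5 = U*(-5) + 5 = -5*U + 5 = 5 - 5*U)
o(k, n) = -115 - 132*k*n (o(k, n) = -132*k*n - 115 = -115 - 132*k*n)
o(130, J(5*(-1), -14)) + 12289 = (-115 - 132*130*(5 - 5*(-14))) + 12289 = (-115 - 132*130*(5 + 70)) + 12289 = (-115 - 132*130*75) + 12289 = (-115 - 1287000) + 12289 = -1287115 + 12289 = -1274826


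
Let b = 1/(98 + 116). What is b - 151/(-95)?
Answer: 32409/20330 ≈ 1.5941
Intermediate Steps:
b = 1/214 ≈ 0.0046729
b - 151/(-95) = 1/214 - 151/(-95) = 1/214 - 151*(-1)/95 = 1/214 - 1*(-151/95) = 1/214 + 151/95 = 32409/20330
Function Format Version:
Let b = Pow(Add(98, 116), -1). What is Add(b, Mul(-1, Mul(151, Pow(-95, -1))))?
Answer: Rational(32409, 20330) ≈ 1.5941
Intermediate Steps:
b = Rational(1, 214) (b = Pow(214, -1) = Rational(1, 214) ≈ 0.0046729)
Add(b, Mul(-1, Mul(151, Pow(-95, -1)))) = Add(Rational(1, 214), Mul(-1, Mul(151, Pow(-95, -1)))) = Add(Rational(1, 214), Mul(-1, Mul(151, Rational(-1, 95)))) = Add(Rational(1, 214), Mul(-1, Rational(-151, 95))) = Add(Rational(1, 214), Rational(151, 95)) = Rational(32409, 20330)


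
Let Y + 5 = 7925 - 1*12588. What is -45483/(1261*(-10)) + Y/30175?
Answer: 262717209/76101350 ≈ 3.4522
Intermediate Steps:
Y = -4668 (Y = -5 + (7925 - 1*12588) = -5 + (7925 - 12588) = -5 - 4663 = -4668)
-45483/(1261*(-10)) + Y/30175 = -45483/(1261*(-10)) - 4668/30175 = -45483/(-12610) - 4668*1/30175 = -45483*(-1/12610) - 4668/30175 = 45483/12610 - 4668/30175 = 262717209/76101350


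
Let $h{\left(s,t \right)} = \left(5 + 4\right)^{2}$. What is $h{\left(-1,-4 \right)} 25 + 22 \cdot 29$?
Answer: $2663$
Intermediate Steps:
$h{\left(s,t \right)} = 81$ ($h{\left(s,t \right)} = 9^{2} = 81$)
$h{\left(-1,-4 \right)} 25 + 22 \cdot 29 = 81 \cdot 25 + 22 \cdot 29 = 2025 + 638 = 2663$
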